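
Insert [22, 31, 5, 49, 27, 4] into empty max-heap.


Insert 22: [22]
Insert 31: [31, 22]
Insert 5: [31, 22, 5]
Insert 49: [49, 31, 5, 22]
Insert 27: [49, 31, 5, 22, 27]
Insert 4: [49, 31, 5, 22, 27, 4]

Final heap: [49, 31, 5, 22, 27, 4]


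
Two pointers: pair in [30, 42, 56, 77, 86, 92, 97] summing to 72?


lo=0(30)+hi=6(97)=127
lo=0(30)+hi=5(92)=122
lo=0(30)+hi=4(86)=116
lo=0(30)+hi=3(77)=107
lo=0(30)+hi=2(56)=86
lo=0(30)+hi=1(42)=72

Yes: 30+42=72


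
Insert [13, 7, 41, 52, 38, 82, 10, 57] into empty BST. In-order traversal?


Insert 13: root
Insert 7: L from 13
Insert 41: R from 13
Insert 52: R from 13 -> R from 41
Insert 38: R from 13 -> L from 41
Insert 82: R from 13 -> R from 41 -> R from 52
Insert 10: L from 13 -> R from 7
Insert 57: R from 13 -> R from 41 -> R from 52 -> L from 82

In-order: [7, 10, 13, 38, 41, 52, 57, 82]


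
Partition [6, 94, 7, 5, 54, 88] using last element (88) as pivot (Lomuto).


Pivot: 88
  6 <= 88: advance i (no swap)
  7 <= 88: swap -> [6, 7, 94, 5, 54, 88]
  5 <= 88: swap -> [6, 7, 5, 94, 54, 88]
  54 <= 88: swap -> [6, 7, 5, 54, 94, 88]
Place pivot at 4: [6, 7, 5, 54, 88, 94]

Partitioned: [6, 7, 5, 54, 88, 94]


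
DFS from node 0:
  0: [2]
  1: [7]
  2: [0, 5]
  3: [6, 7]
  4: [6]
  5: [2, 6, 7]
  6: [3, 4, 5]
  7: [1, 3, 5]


Visit 0, push [2]
Visit 2, push [5]
Visit 5, push [7, 6]
Visit 6, push [4, 3]
Visit 3, push [7]
Visit 7, push [1]
Visit 1, push []
Visit 4, push []

DFS order: [0, 2, 5, 6, 3, 7, 1, 4]


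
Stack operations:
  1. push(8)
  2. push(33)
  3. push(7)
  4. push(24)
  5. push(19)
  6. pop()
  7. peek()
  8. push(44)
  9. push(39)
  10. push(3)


push(8) -> [8]
push(33) -> [8, 33]
push(7) -> [8, 33, 7]
push(24) -> [8, 33, 7, 24]
push(19) -> [8, 33, 7, 24, 19]
pop()->19, [8, 33, 7, 24]
peek()->24
push(44) -> [8, 33, 7, 24, 44]
push(39) -> [8, 33, 7, 24, 44, 39]
push(3) -> [8, 33, 7, 24, 44, 39, 3]

Final stack: [8, 33, 7, 24, 44, 39, 3]


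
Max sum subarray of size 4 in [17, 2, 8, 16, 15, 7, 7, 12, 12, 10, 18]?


[0:4]: 43
[1:5]: 41
[2:6]: 46
[3:7]: 45
[4:8]: 41
[5:9]: 38
[6:10]: 41
[7:11]: 52

Max: 52 at [7:11]


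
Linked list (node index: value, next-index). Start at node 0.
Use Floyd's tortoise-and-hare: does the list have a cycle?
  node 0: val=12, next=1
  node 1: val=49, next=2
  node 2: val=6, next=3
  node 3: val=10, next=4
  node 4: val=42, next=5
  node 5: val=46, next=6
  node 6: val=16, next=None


Floyd's tortoise (slow, +1) and hare (fast, +2):
  init: slow=0, fast=0
  step 1: slow=1, fast=2
  step 2: slow=2, fast=4
  step 3: slow=3, fast=6
  step 4: fast -> None, no cycle

Cycle: no


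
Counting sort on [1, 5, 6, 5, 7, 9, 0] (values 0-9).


Input: [1, 5, 6, 5, 7, 9, 0]
Counts: [1, 1, 0, 0, 0, 2, 1, 1, 0, 1]

Sorted: [0, 1, 5, 5, 6, 7, 9]


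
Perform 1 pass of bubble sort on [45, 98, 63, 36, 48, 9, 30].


Initial: [45, 98, 63, 36, 48, 9, 30]
Pass 1: [45, 63, 36, 48, 9, 30, 98] (5 swaps)

After 1 pass: [45, 63, 36, 48, 9, 30, 98]


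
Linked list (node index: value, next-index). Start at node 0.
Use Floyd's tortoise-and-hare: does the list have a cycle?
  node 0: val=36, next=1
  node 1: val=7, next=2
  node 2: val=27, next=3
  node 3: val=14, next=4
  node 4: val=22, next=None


Floyd's tortoise (slow, +1) and hare (fast, +2):
  init: slow=0, fast=0
  step 1: slow=1, fast=2
  step 2: slow=2, fast=4
  step 3: fast -> None, no cycle

Cycle: no


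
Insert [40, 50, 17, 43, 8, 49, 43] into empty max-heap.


Insert 40: [40]
Insert 50: [50, 40]
Insert 17: [50, 40, 17]
Insert 43: [50, 43, 17, 40]
Insert 8: [50, 43, 17, 40, 8]
Insert 49: [50, 43, 49, 40, 8, 17]
Insert 43: [50, 43, 49, 40, 8, 17, 43]

Final heap: [50, 43, 49, 40, 8, 17, 43]


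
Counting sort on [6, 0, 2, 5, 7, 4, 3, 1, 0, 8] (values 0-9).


Input: [6, 0, 2, 5, 7, 4, 3, 1, 0, 8]
Counts: [2, 1, 1, 1, 1, 1, 1, 1, 1, 0]

Sorted: [0, 0, 1, 2, 3, 4, 5, 6, 7, 8]


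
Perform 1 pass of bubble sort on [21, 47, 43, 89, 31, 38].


Initial: [21, 47, 43, 89, 31, 38]
Pass 1: [21, 43, 47, 31, 38, 89] (3 swaps)

After 1 pass: [21, 43, 47, 31, 38, 89]


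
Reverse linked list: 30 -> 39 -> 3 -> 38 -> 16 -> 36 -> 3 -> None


Step 1: curr=30, set curr.next=prev(None) | reversed so far: 30
Step 2: curr=39, set curr.next=prev(30) | reversed so far: 39 -> 30
Step 3: curr=3, set curr.next=prev(39) | reversed so far: 3 -> 39 -> 30
Step 4: curr=38, set curr.next=prev(3) | reversed so far: 38 -> 3 -> 39 -> 30
Step 5: curr=16, set curr.next=prev(38) | reversed so far: 16 -> 38 -> 3 -> 39 -> 30
Step 6: curr=36, set curr.next=prev(16) | reversed so far: 36 -> 16 -> 38 -> 3 -> 39 -> 30
Step 7: curr=3, set curr.next=prev(36) | reversed so far: 3 -> 36 -> 16 -> 38 -> 3 -> 39 -> 30

3 -> 36 -> 16 -> 38 -> 3 -> 39 -> 30 -> None


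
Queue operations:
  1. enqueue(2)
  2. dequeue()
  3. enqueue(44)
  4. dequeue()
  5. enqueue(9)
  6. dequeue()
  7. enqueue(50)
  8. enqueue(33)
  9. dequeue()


enqueue(2) -> [2]
dequeue()->2, []
enqueue(44) -> [44]
dequeue()->44, []
enqueue(9) -> [9]
dequeue()->9, []
enqueue(50) -> [50]
enqueue(33) -> [50, 33]
dequeue()->50, [33]

Final queue: [33]


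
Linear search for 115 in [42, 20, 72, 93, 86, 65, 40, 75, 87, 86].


i=0: 42!=115
i=1: 20!=115
i=2: 72!=115
i=3: 93!=115
i=4: 86!=115
i=5: 65!=115
i=6: 40!=115
i=7: 75!=115
i=8: 87!=115
i=9: 86!=115

Not found, 10 comps


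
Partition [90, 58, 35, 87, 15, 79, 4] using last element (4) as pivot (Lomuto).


Pivot: 4
Place pivot at 0: [4, 58, 35, 87, 15, 79, 90]

Partitioned: [4, 58, 35, 87, 15, 79, 90]


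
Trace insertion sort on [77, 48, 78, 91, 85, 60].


Initial: [77, 48, 78, 91, 85, 60]
Insert 48: [48, 77, 78, 91, 85, 60]
Insert 78: [48, 77, 78, 91, 85, 60]
Insert 91: [48, 77, 78, 91, 85, 60]
Insert 85: [48, 77, 78, 85, 91, 60]
Insert 60: [48, 60, 77, 78, 85, 91]

Sorted: [48, 60, 77, 78, 85, 91]


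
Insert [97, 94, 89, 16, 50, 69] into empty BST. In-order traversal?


Insert 97: root
Insert 94: L from 97
Insert 89: L from 97 -> L from 94
Insert 16: L from 97 -> L from 94 -> L from 89
Insert 50: L from 97 -> L from 94 -> L from 89 -> R from 16
Insert 69: L from 97 -> L from 94 -> L from 89 -> R from 16 -> R from 50

In-order: [16, 50, 69, 89, 94, 97]


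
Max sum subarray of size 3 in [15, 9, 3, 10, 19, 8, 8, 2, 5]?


[0:3]: 27
[1:4]: 22
[2:5]: 32
[3:6]: 37
[4:7]: 35
[5:8]: 18
[6:9]: 15

Max: 37 at [3:6]


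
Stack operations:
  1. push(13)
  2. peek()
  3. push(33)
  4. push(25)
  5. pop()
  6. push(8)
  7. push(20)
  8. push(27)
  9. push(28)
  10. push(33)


push(13) -> [13]
peek()->13
push(33) -> [13, 33]
push(25) -> [13, 33, 25]
pop()->25, [13, 33]
push(8) -> [13, 33, 8]
push(20) -> [13, 33, 8, 20]
push(27) -> [13, 33, 8, 20, 27]
push(28) -> [13, 33, 8, 20, 27, 28]
push(33) -> [13, 33, 8, 20, 27, 28, 33]

Final stack: [13, 33, 8, 20, 27, 28, 33]


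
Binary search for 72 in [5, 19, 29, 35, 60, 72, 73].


Step 1: lo=0, hi=6, mid=3, val=35
Step 2: lo=4, hi=6, mid=5, val=72

Found at index 5


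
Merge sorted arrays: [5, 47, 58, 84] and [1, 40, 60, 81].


Take 1 from B
Take 5 from A
Take 40 from B
Take 47 from A
Take 58 from A
Take 60 from B
Take 81 from B

Merged: [1, 5, 40, 47, 58, 60, 81, 84]


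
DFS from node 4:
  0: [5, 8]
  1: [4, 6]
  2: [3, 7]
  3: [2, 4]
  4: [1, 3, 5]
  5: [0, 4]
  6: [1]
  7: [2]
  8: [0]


Visit 4, push [5, 3, 1]
Visit 1, push [6]
Visit 6, push []
Visit 3, push [2]
Visit 2, push [7]
Visit 7, push []
Visit 5, push [0]
Visit 0, push [8]
Visit 8, push []

DFS order: [4, 1, 6, 3, 2, 7, 5, 0, 8]


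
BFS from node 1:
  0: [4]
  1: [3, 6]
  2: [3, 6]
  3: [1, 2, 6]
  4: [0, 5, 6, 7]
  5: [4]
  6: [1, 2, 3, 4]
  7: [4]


Visit 1, enqueue [3, 6]
Visit 3, enqueue [2]
Visit 6, enqueue [4]
Visit 2, enqueue []
Visit 4, enqueue [0, 5, 7]
Visit 0, enqueue []
Visit 5, enqueue []
Visit 7, enqueue []

BFS order: [1, 3, 6, 2, 4, 0, 5, 7]


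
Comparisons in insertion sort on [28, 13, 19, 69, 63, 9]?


Algorithm: insertion sort
Input: [28, 13, 19, 69, 63, 9]
Sorted: [9, 13, 19, 28, 63, 69]

11


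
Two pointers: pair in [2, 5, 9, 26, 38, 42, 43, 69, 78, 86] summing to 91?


lo=0(2)+hi=9(86)=88
lo=1(5)+hi=9(86)=91

Yes: 5+86=91


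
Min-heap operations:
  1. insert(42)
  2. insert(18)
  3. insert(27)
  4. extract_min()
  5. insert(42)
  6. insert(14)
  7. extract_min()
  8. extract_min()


insert(42) -> [42]
insert(18) -> [18, 42]
insert(27) -> [18, 42, 27]
extract_min()->18, [27, 42]
insert(42) -> [27, 42, 42]
insert(14) -> [14, 27, 42, 42]
extract_min()->14, [27, 42, 42]
extract_min()->27, [42, 42]

Final heap: [42, 42]


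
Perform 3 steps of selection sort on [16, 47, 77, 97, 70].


Initial: [16, 47, 77, 97, 70]
Step 1: min=16 at 0
  Swap: [16, 47, 77, 97, 70]
Step 2: min=47 at 1
  Swap: [16, 47, 77, 97, 70]
Step 3: min=70 at 4
  Swap: [16, 47, 70, 97, 77]

After 3 steps: [16, 47, 70, 97, 77]


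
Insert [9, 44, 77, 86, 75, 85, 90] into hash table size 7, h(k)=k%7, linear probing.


Insert 9: h=2 -> slot 2
Insert 44: h=2, 1 probes -> slot 3
Insert 77: h=0 -> slot 0
Insert 86: h=2, 2 probes -> slot 4
Insert 75: h=5 -> slot 5
Insert 85: h=1 -> slot 1
Insert 90: h=6 -> slot 6

Table: [77, 85, 9, 44, 86, 75, 90]


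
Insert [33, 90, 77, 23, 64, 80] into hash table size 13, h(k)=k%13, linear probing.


Insert 33: h=7 -> slot 7
Insert 90: h=12 -> slot 12
Insert 77: h=12, 1 probes -> slot 0
Insert 23: h=10 -> slot 10
Insert 64: h=12, 2 probes -> slot 1
Insert 80: h=2 -> slot 2

Table: [77, 64, 80, None, None, None, None, 33, None, None, 23, None, 90]


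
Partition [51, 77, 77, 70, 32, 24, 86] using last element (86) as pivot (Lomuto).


Pivot: 86
  51 <= 86: advance i (no swap)
  77 <= 86: advance i (no swap)
  77 <= 86: advance i (no swap)
  70 <= 86: advance i (no swap)
  32 <= 86: advance i (no swap)
  24 <= 86: advance i (no swap)
Place pivot at 6: [51, 77, 77, 70, 32, 24, 86]

Partitioned: [51, 77, 77, 70, 32, 24, 86]


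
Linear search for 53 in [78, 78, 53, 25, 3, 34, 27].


i=0: 78!=53
i=1: 78!=53
i=2: 53==53 found!

Found at 2, 3 comps


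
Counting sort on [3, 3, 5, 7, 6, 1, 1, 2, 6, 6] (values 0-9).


Input: [3, 3, 5, 7, 6, 1, 1, 2, 6, 6]
Counts: [0, 2, 1, 2, 0, 1, 3, 1, 0, 0]

Sorted: [1, 1, 2, 3, 3, 5, 6, 6, 6, 7]


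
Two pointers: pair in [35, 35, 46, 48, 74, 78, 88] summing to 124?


lo=0(35)+hi=6(88)=123
lo=1(35)+hi=6(88)=123
lo=2(46)+hi=6(88)=134
lo=2(46)+hi=5(78)=124

Yes: 46+78=124


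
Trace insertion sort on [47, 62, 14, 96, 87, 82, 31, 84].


Initial: [47, 62, 14, 96, 87, 82, 31, 84]
Insert 62: [47, 62, 14, 96, 87, 82, 31, 84]
Insert 14: [14, 47, 62, 96, 87, 82, 31, 84]
Insert 96: [14, 47, 62, 96, 87, 82, 31, 84]
Insert 87: [14, 47, 62, 87, 96, 82, 31, 84]
Insert 82: [14, 47, 62, 82, 87, 96, 31, 84]
Insert 31: [14, 31, 47, 62, 82, 87, 96, 84]
Insert 84: [14, 31, 47, 62, 82, 84, 87, 96]

Sorted: [14, 31, 47, 62, 82, 84, 87, 96]


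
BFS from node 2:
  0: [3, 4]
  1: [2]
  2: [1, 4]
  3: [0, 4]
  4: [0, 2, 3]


Visit 2, enqueue [1, 4]
Visit 1, enqueue []
Visit 4, enqueue [0, 3]
Visit 0, enqueue []
Visit 3, enqueue []

BFS order: [2, 1, 4, 0, 3]


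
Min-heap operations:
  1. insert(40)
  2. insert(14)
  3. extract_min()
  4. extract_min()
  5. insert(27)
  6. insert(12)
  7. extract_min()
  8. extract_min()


insert(40) -> [40]
insert(14) -> [14, 40]
extract_min()->14, [40]
extract_min()->40, []
insert(27) -> [27]
insert(12) -> [12, 27]
extract_min()->12, [27]
extract_min()->27, []

Final heap: []


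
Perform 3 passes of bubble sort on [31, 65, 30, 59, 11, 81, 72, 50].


Initial: [31, 65, 30, 59, 11, 81, 72, 50]
Pass 1: [31, 30, 59, 11, 65, 72, 50, 81] (5 swaps)
Pass 2: [30, 31, 11, 59, 65, 50, 72, 81] (3 swaps)
Pass 3: [30, 11, 31, 59, 50, 65, 72, 81] (2 swaps)

After 3 passes: [30, 11, 31, 59, 50, 65, 72, 81]


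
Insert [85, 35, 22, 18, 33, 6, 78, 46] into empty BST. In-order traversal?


Insert 85: root
Insert 35: L from 85
Insert 22: L from 85 -> L from 35
Insert 18: L from 85 -> L from 35 -> L from 22
Insert 33: L from 85 -> L from 35 -> R from 22
Insert 6: L from 85 -> L from 35 -> L from 22 -> L from 18
Insert 78: L from 85 -> R from 35
Insert 46: L from 85 -> R from 35 -> L from 78

In-order: [6, 18, 22, 33, 35, 46, 78, 85]


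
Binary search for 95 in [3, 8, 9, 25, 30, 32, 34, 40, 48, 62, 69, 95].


Step 1: lo=0, hi=11, mid=5, val=32
Step 2: lo=6, hi=11, mid=8, val=48
Step 3: lo=9, hi=11, mid=10, val=69
Step 4: lo=11, hi=11, mid=11, val=95

Found at index 11


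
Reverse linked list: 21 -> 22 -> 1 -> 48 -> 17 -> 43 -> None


Step 1: curr=21, set curr.next=prev(None) | reversed so far: 21
Step 2: curr=22, set curr.next=prev(21) | reversed so far: 22 -> 21
Step 3: curr=1, set curr.next=prev(22) | reversed so far: 1 -> 22 -> 21
Step 4: curr=48, set curr.next=prev(1) | reversed so far: 48 -> 1 -> 22 -> 21
Step 5: curr=17, set curr.next=prev(48) | reversed so far: 17 -> 48 -> 1 -> 22 -> 21
Step 6: curr=43, set curr.next=prev(17) | reversed so far: 43 -> 17 -> 48 -> 1 -> 22 -> 21

43 -> 17 -> 48 -> 1 -> 22 -> 21 -> None


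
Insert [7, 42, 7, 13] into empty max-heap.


Insert 7: [7]
Insert 42: [42, 7]
Insert 7: [42, 7, 7]
Insert 13: [42, 13, 7, 7]

Final heap: [42, 13, 7, 7]


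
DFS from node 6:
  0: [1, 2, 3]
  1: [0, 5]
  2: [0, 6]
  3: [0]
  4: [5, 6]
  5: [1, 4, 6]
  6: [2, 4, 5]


Visit 6, push [5, 4, 2]
Visit 2, push [0]
Visit 0, push [3, 1]
Visit 1, push [5]
Visit 5, push [4]
Visit 4, push []
Visit 3, push []

DFS order: [6, 2, 0, 1, 5, 4, 3]


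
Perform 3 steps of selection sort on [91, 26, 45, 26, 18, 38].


Initial: [91, 26, 45, 26, 18, 38]
Step 1: min=18 at 4
  Swap: [18, 26, 45, 26, 91, 38]
Step 2: min=26 at 1
  Swap: [18, 26, 45, 26, 91, 38]
Step 3: min=26 at 3
  Swap: [18, 26, 26, 45, 91, 38]

After 3 steps: [18, 26, 26, 45, 91, 38]


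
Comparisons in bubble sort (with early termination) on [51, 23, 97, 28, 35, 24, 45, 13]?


Algorithm: bubble sort (with early termination)
Input: [51, 23, 97, 28, 35, 24, 45, 13]
Sorted: [13, 23, 24, 28, 35, 45, 51, 97]

28


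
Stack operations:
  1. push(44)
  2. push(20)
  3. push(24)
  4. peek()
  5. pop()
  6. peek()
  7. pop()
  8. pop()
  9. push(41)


push(44) -> [44]
push(20) -> [44, 20]
push(24) -> [44, 20, 24]
peek()->24
pop()->24, [44, 20]
peek()->20
pop()->20, [44]
pop()->44, []
push(41) -> [41]

Final stack: [41]


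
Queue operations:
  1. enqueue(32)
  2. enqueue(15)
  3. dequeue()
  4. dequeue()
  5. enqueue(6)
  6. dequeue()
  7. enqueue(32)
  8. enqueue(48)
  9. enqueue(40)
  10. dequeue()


enqueue(32) -> [32]
enqueue(15) -> [32, 15]
dequeue()->32, [15]
dequeue()->15, []
enqueue(6) -> [6]
dequeue()->6, []
enqueue(32) -> [32]
enqueue(48) -> [32, 48]
enqueue(40) -> [32, 48, 40]
dequeue()->32, [48, 40]

Final queue: [48, 40]


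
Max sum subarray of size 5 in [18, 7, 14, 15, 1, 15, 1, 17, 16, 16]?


[0:5]: 55
[1:6]: 52
[2:7]: 46
[3:8]: 49
[4:9]: 50
[5:10]: 65

Max: 65 at [5:10]


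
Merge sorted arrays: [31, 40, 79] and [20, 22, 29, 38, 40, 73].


Take 20 from B
Take 22 from B
Take 29 from B
Take 31 from A
Take 38 from B
Take 40 from A
Take 40 from B
Take 73 from B

Merged: [20, 22, 29, 31, 38, 40, 40, 73, 79]


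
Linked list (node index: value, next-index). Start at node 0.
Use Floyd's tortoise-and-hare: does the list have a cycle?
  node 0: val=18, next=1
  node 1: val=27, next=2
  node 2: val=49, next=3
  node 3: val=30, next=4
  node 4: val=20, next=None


Floyd's tortoise (slow, +1) and hare (fast, +2):
  init: slow=0, fast=0
  step 1: slow=1, fast=2
  step 2: slow=2, fast=4
  step 3: fast -> None, no cycle

Cycle: no


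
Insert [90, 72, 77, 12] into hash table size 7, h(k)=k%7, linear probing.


Insert 90: h=6 -> slot 6
Insert 72: h=2 -> slot 2
Insert 77: h=0 -> slot 0
Insert 12: h=5 -> slot 5

Table: [77, None, 72, None, None, 12, 90]


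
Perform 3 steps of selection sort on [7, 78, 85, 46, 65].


Initial: [7, 78, 85, 46, 65]
Step 1: min=7 at 0
  Swap: [7, 78, 85, 46, 65]
Step 2: min=46 at 3
  Swap: [7, 46, 85, 78, 65]
Step 3: min=65 at 4
  Swap: [7, 46, 65, 78, 85]

After 3 steps: [7, 46, 65, 78, 85]


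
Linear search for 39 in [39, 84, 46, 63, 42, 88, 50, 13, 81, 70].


i=0: 39==39 found!

Found at 0, 1 comps


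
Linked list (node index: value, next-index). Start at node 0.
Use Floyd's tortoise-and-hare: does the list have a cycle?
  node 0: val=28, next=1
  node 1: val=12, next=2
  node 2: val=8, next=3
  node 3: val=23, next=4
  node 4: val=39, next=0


Floyd's tortoise (slow, +1) and hare (fast, +2):
  init: slow=0, fast=0
  step 1: slow=1, fast=2
  step 2: slow=2, fast=4
  step 3: slow=3, fast=1
  step 4: slow=4, fast=3
  step 5: slow=0, fast=0
  slow == fast at node 0: cycle detected

Cycle: yes


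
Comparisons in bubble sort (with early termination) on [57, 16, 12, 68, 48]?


Algorithm: bubble sort (with early termination)
Input: [57, 16, 12, 68, 48]
Sorted: [12, 16, 48, 57, 68]

9


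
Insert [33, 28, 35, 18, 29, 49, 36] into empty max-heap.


Insert 33: [33]
Insert 28: [33, 28]
Insert 35: [35, 28, 33]
Insert 18: [35, 28, 33, 18]
Insert 29: [35, 29, 33, 18, 28]
Insert 49: [49, 29, 35, 18, 28, 33]
Insert 36: [49, 29, 36, 18, 28, 33, 35]

Final heap: [49, 29, 36, 18, 28, 33, 35]


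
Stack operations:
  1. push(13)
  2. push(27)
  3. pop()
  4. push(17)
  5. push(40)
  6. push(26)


push(13) -> [13]
push(27) -> [13, 27]
pop()->27, [13]
push(17) -> [13, 17]
push(40) -> [13, 17, 40]
push(26) -> [13, 17, 40, 26]

Final stack: [13, 17, 40, 26]


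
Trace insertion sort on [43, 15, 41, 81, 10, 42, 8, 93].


Initial: [43, 15, 41, 81, 10, 42, 8, 93]
Insert 15: [15, 43, 41, 81, 10, 42, 8, 93]
Insert 41: [15, 41, 43, 81, 10, 42, 8, 93]
Insert 81: [15, 41, 43, 81, 10, 42, 8, 93]
Insert 10: [10, 15, 41, 43, 81, 42, 8, 93]
Insert 42: [10, 15, 41, 42, 43, 81, 8, 93]
Insert 8: [8, 10, 15, 41, 42, 43, 81, 93]
Insert 93: [8, 10, 15, 41, 42, 43, 81, 93]

Sorted: [8, 10, 15, 41, 42, 43, 81, 93]


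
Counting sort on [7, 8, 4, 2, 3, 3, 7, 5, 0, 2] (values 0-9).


Input: [7, 8, 4, 2, 3, 3, 7, 5, 0, 2]
Counts: [1, 0, 2, 2, 1, 1, 0, 2, 1, 0]

Sorted: [0, 2, 2, 3, 3, 4, 5, 7, 7, 8]


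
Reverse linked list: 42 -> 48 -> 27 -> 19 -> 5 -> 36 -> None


Step 1: curr=42, set curr.next=prev(None) | reversed so far: 42
Step 2: curr=48, set curr.next=prev(42) | reversed so far: 48 -> 42
Step 3: curr=27, set curr.next=prev(48) | reversed so far: 27 -> 48 -> 42
Step 4: curr=19, set curr.next=prev(27) | reversed so far: 19 -> 27 -> 48 -> 42
Step 5: curr=5, set curr.next=prev(19) | reversed so far: 5 -> 19 -> 27 -> 48 -> 42
Step 6: curr=36, set curr.next=prev(5) | reversed so far: 36 -> 5 -> 19 -> 27 -> 48 -> 42

36 -> 5 -> 19 -> 27 -> 48 -> 42 -> None


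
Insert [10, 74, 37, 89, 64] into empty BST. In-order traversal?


Insert 10: root
Insert 74: R from 10
Insert 37: R from 10 -> L from 74
Insert 89: R from 10 -> R from 74
Insert 64: R from 10 -> L from 74 -> R from 37

In-order: [10, 37, 64, 74, 89]


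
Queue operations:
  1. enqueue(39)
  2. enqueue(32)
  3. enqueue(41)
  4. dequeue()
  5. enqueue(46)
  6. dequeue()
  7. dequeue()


enqueue(39) -> [39]
enqueue(32) -> [39, 32]
enqueue(41) -> [39, 32, 41]
dequeue()->39, [32, 41]
enqueue(46) -> [32, 41, 46]
dequeue()->32, [41, 46]
dequeue()->41, [46]

Final queue: [46]


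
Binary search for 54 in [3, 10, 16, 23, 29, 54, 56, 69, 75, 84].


Step 1: lo=0, hi=9, mid=4, val=29
Step 2: lo=5, hi=9, mid=7, val=69
Step 3: lo=5, hi=6, mid=5, val=54

Found at index 5


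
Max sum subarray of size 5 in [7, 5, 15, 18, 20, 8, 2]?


[0:5]: 65
[1:6]: 66
[2:7]: 63

Max: 66 at [1:6]


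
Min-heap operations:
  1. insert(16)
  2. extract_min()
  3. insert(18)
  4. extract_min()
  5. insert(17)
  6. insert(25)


insert(16) -> [16]
extract_min()->16, []
insert(18) -> [18]
extract_min()->18, []
insert(17) -> [17]
insert(25) -> [17, 25]

Final heap: [17, 25]


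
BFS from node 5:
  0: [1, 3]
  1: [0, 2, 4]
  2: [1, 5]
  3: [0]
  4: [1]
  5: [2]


Visit 5, enqueue [2]
Visit 2, enqueue [1]
Visit 1, enqueue [0, 4]
Visit 0, enqueue [3]
Visit 4, enqueue []
Visit 3, enqueue []

BFS order: [5, 2, 1, 0, 4, 3]


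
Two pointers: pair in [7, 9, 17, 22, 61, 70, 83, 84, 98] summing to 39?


lo=0(7)+hi=8(98)=105
lo=0(7)+hi=7(84)=91
lo=0(7)+hi=6(83)=90
lo=0(7)+hi=5(70)=77
lo=0(7)+hi=4(61)=68
lo=0(7)+hi=3(22)=29
lo=1(9)+hi=3(22)=31
lo=2(17)+hi=3(22)=39

Yes: 17+22=39


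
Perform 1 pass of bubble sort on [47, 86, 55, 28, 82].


Initial: [47, 86, 55, 28, 82]
Pass 1: [47, 55, 28, 82, 86] (3 swaps)

After 1 pass: [47, 55, 28, 82, 86]


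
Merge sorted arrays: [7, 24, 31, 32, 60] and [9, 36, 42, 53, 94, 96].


Take 7 from A
Take 9 from B
Take 24 from A
Take 31 from A
Take 32 from A
Take 36 from B
Take 42 from B
Take 53 from B
Take 60 from A

Merged: [7, 9, 24, 31, 32, 36, 42, 53, 60, 94, 96]


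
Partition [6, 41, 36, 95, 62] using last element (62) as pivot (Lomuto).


Pivot: 62
  6 <= 62: advance i (no swap)
  41 <= 62: advance i (no swap)
  36 <= 62: advance i (no swap)
Place pivot at 3: [6, 41, 36, 62, 95]

Partitioned: [6, 41, 36, 62, 95]


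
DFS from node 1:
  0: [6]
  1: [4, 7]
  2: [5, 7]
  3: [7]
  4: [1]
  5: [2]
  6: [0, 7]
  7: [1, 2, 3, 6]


Visit 1, push [7, 4]
Visit 4, push []
Visit 7, push [6, 3, 2]
Visit 2, push [5]
Visit 5, push []
Visit 3, push []
Visit 6, push [0]
Visit 0, push []

DFS order: [1, 4, 7, 2, 5, 3, 6, 0]


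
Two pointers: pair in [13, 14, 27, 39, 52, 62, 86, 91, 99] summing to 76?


lo=0(13)+hi=8(99)=112
lo=0(13)+hi=7(91)=104
lo=0(13)+hi=6(86)=99
lo=0(13)+hi=5(62)=75
lo=1(14)+hi=5(62)=76

Yes: 14+62=76


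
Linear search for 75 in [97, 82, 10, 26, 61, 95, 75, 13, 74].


i=0: 97!=75
i=1: 82!=75
i=2: 10!=75
i=3: 26!=75
i=4: 61!=75
i=5: 95!=75
i=6: 75==75 found!

Found at 6, 7 comps


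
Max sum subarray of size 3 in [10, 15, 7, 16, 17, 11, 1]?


[0:3]: 32
[1:4]: 38
[2:5]: 40
[3:6]: 44
[4:7]: 29

Max: 44 at [3:6]


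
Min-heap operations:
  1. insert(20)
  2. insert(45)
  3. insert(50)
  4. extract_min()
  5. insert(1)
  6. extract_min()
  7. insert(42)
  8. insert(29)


insert(20) -> [20]
insert(45) -> [20, 45]
insert(50) -> [20, 45, 50]
extract_min()->20, [45, 50]
insert(1) -> [1, 50, 45]
extract_min()->1, [45, 50]
insert(42) -> [42, 50, 45]
insert(29) -> [29, 42, 45, 50]

Final heap: [29, 42, 45, 50]


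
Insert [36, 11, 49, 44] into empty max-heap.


Insert 36: [36]
Insert 11: [36, 11]
Insert 49: [49, 11, 36]
Insert 44: [49, 44, 36, 11]

Final heap: [49, 44, 36, 11]


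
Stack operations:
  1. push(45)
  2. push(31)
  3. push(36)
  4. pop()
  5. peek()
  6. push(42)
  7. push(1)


push(45) -> [45]
push(31) -> [45, 31]
push(36) -> [45, 31, 36]
pop()->36, [45, 31]
peek()->31
push(42) -> [45, 31, 42]
push(1) -> [45, 31, 42, 1]

Final stack: [45, 31, 42, 1]


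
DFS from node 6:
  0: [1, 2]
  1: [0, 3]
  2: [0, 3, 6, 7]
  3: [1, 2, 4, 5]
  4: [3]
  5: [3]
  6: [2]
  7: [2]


Visit 6, push [2]
Visit 2, push [7, 3, 0]
Visit 0, push [1]
Visit 1, push [3]
Visit 3, push [5, 4]
Visit 4, push []
Visit 5, push []
Visit 7, push []

DFS order: [6, 2, 0, 1, 3, 4, 5, 7]


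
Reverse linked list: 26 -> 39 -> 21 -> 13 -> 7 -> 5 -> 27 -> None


Step 1: curr=26, set curr.next=prev(None) | reversed so far: 26
Step 2: curr=39, set curr.next=prev(26) | reversed so far: 39 -> 26
Step 3: curr=21, set curr.next=prev(39) | reversed so far: 21 -> 39 -> 26
Step 4: curr=13, set curr.next=prev(21) | reversed so far: 13 -> 21 -> 39 -> 26
Step 5: curr=7, set curr.next=prev(13) | reversed so far: 7 -> 13 -> 21 -> 39 -> 26
Step 6: curr=5, set curr.next=prev(7) | reversed so far: 5 -> 7 -> 13 -> 21 -> 39 -> 26
Step 7: curr=27, set curr.next=prev(5) | reversed so far: 27 -> 5 -> 7 -> 13 -> 21 -> 39 -> 26

27 -> 5 -> 7 -> 13 -> 21 -> 39 -> 26 -> None


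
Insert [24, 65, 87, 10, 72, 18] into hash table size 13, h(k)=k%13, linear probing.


Insert 24: h=11 -> slot 11
Insert 65: h=0 -> slot 0
Insert 87: h=9 -> slot 9
Insert 10: h=10 -> slot 10
Insert 72: h=7 -> slot 7
Insert 18: h=5 -> slot 5

Table: [65, None, None, None, None, 18, None, 72, None, 87, 10, 24, None]


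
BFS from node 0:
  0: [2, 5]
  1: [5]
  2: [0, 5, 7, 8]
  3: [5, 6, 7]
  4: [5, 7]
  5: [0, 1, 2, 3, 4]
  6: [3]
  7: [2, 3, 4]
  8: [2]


Visit 0, enqueue [2, 5]
Visit 2, enqueue [7, 8]
Visit 5, enqueue [1, 3, 4]
Visit 7, enqueue []
Visit 8, enqueue []
Visit 1, enqueue []
Visit 3, enqueue [6]
Visit 4, enqueue []
Visit 6, enqueue []

BFS order: [0, 2, 5, 7, 8, 1, 3, 4, 6]


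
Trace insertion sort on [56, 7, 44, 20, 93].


Initial: [56, 7, 44, 20, 93]
Insert 7: [7, 56, 44, 20, 93]
Insert 44: [7, 44, 56, 20, 93]
Insert 20: [7, 20, 44, 56, 93]
Insert 93: [7, 20, 44, 56, 93]

Sorted: [7, 20, 44, 56, 93]


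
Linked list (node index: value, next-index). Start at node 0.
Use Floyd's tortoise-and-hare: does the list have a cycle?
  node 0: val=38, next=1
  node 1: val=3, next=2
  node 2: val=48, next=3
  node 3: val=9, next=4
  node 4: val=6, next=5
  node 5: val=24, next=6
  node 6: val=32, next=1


Floyd's tortoise (slow, +1) and hare (fast, +2):
  init: slow=0, fast=0
  step 1: slow=1, fast=2
  step 2: slow=2, fast=4
  step 3: slow=3, fast=6
  step 4: slow=4, fast=2
  step 5: slow=5, fast=4
  step 6: slow=6, fast=6
  slow == fast at node 6: cycle detected

Cycle: yes


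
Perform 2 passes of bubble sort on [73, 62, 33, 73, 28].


Initial: [73, 62, 33, 73, 28]
Pass 1: [62, 33, 73, 28, 73] (3 swaps)
Pass 2: [33, 62, 28, 73, 73] (2 swaps)

After 2 passes: [33, 62, 28, 73, 73]


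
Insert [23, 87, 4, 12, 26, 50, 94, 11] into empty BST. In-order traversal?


Insert 23: root
Insert 87: R from 23
Insert 4: L from 23
Insert 12: L from 23 -> R from 4
Insert 26: R from 23 -> L from 87
Insert 50: R from 23 -> L from 87 -> R from 26
Insert 94: R from 23 -> R from 87
Insert 11: L from 23 -> R from 4 -> L from 12

In-order: [4, 11, 12, 23, 26, 50, 87, 94]


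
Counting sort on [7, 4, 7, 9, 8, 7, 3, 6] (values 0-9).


Input: [7, 4, 7, 9, 8, 7, 3, 6]
Counts: [0, 0, 0, 1, 1, 0, 1, 3, 1, 1]

Sorted: [3, 4, 6, 7, 7, 7, 8, 9]


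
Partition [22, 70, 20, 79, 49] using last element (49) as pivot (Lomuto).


Pivot: 49
  22 <= 49: advance i (no swap)
  20 <= 49: swap -> [22, 20, 70, 79, 49]
Place pivot at 2: [22, 20, 49, 79, 70]

Partitioned: [22, 20, 49, 79, 70]


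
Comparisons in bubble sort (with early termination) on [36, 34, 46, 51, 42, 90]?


Algorithm: bubble sort (with early termination)
Input: [36, 34, 46, 51, 42, 90]
Sorted: [34, 36, 42, 46, 51, 90]

12


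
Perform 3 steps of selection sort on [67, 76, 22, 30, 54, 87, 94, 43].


Initial: [67, 76, 22, 30, 54, 87, 94, 43]
Step 1: min=22 at 2
  Swap: [22, 76, 67, 30, 54, 87, 94, 43]
Step 2: min=30 at 3
  Swap: [22, 30, 67, 76, 54, 87, 94, 43]
Step 3: min=43 at 7
  Swap: [22, 30, 43, 76, 54, 87, 94, 67]

After 3 steps: [22, 30, 43, 76, 54, 87, 94, 67]


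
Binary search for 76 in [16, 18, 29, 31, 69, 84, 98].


Step 1: lo=0, hi=6, mid=3, val=31
Step 2: lo=4, hi=6, mid=5, val=84
Step 3: lo=4, hi=4, mid=4, val=69

Not found


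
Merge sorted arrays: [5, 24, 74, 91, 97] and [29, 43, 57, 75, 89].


Take 5 from A
Take 24 from A
Take 29 from B
Take 43 from B
Take 57 from B
Take 74 from A
Take 75 from B
Take 89 from B

Merged: [5, 24, 29, 43, 57, 74, 75, 89, 91, 97]


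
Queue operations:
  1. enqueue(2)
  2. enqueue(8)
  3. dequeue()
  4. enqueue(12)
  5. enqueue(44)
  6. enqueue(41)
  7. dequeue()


enqueue(2) -> [2]
enqueue(8) -> [2, 8]
dequeue()->2, [8]
enqueue(12) -> [8, 12]
enqueue(44) -> [8, 12, 44]
enqueue(41) -> [8, 12, 44, 41]
dequeue()->8, [12, 44, 41]

Final queue: [12, 44, 41]


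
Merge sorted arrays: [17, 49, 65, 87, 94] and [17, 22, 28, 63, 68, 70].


Take 17 from A
Take 17 from B
Take 22 from B
Take 28 from B
Take 49 from A
Take 63 from B
Take 65 from A
Take 68 from B
Take 70 from B

Merged: [17, 17, 22, 28, 49, 63, 65, 68, 70, 87, 94]


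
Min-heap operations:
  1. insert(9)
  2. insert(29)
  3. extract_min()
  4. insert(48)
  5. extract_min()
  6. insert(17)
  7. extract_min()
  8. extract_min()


insert(9) -> [9]
insert(29) -> [9, 29]
extract_min()->9, [29]
insert(48) -> [29, 48]
extract_min()->29, [48]
insert(17) -> [17, 48]
extract_min()->17, [48]
extract_min()->48, []

Final heap: []


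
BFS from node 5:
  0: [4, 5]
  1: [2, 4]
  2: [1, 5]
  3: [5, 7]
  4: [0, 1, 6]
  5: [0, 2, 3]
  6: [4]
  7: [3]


Visit 5, enqueue [0, 2, 3]
Visit 0, enqueue [4]
Visit 2, enqueue [1]
Visit 3, enqueue [7]
Visit 4, enqueue [6]
Visit 1, enqueue []
Visit 7, enqueue []
Visit 6, enqueue []

BFS order: [5, 0, 2, 3, 4, 1, 7, 6]


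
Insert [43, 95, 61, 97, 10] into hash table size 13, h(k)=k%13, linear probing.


Insert 43: h=4 -> slot 4
Insert 95: h=4, 1 probes -> slot 5
Insert 61: h=9 -> slot 9
Insert 97: h=6 -> slot 6
Insert 10: h=10 -> slot 10

Table: [None, None, None, None, 43, 95, 97, None, None, 61, 10, None, None]


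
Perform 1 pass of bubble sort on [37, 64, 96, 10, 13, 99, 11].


Initial: [37, 64, 96, 10, 13, 99, 11]
Pass 1: [37, 64, 10, 13, 96, 11, 99] (3 swaps)

After 1 pass: [37, 64, 10, 13, 96, 11, 99]


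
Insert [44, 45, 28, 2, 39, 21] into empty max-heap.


Insert 44: [44]
Insert 45: [45, 44]
Insert 28: [45, 44, 28]
Insert 2: [45, 44, 28, 2]
Insert 39: [45, 44, 28, 2, 39]
Insert 21: [45, 44, 28, 2, 39, 21]

Final heap: [45, 44, 28, 2, 39, 21]


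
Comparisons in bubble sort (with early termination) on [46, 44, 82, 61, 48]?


Algorithm: bubble sort (with early termination)
Input: [46, 44, 82, 61, 48]
Sorted: [44, 46, 48, 61, 82]

9


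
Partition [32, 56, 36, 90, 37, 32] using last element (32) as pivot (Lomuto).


Pivot: 32
  32 <= 32: advance i (no swap)
Place pivot at 1: [32, 32, 36, 90, 37, 56]

Partitioned: [32, 32, 36, 90, 37, 56]


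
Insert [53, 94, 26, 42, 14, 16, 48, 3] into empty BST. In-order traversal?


Insert 53: root
Insert 94: R from 53
Insert 26: L from 53
Insert 42: L from 53 -> R from 26
Insert 14: L from 53 -> L from 26
Insert 16: L from 53 -> L from 26 -> R from 14
Insert 48: L from 53 -> R from 26 -> R from 42
Insert 3: L from 53 -> L from 26 -> L from 14

In-order: [3, 14, 16, 26, 42, 48, 53, 94]


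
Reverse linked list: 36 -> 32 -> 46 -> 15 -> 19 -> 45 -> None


Step 1: curr=36, set curr.next=prev(None) | reversed so far: 36
Step 2: curr=32, set curr.next=prev(36) | reversed so far: 32 -> 36
Step 3: curr=46, set curr.next=prev(32) | reversed so far: 46 -> 32 -> 36
Step 4: curr=15, set curr.next=prev(46) | reversed so far: 15 -> 46 -> 32 -> 36
Step 5: curr=19, set curr.next=prev(15) | reversed so far: 19 -> 15 -> 46 -> 32 -> 36
Step 6: curr=45, set curr.next=prev(19) | reversed so far: 45 -> 19 -> 15 -> 46 -> 32 -> 36

45 -> 19 -> 15 -> 46 -> 32 -> 36 -> None


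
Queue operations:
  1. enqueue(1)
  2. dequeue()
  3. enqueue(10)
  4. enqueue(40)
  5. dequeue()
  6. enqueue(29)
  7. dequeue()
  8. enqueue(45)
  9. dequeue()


enqueue(1) -> [1]
dequeue()->1, []
enqueue(10) -> [10]
enqueue(40) -> [10, 40]
dequeue()->10, [40]
enqueue(29) -> [40, 29]
dequeue()->40, [29]
enqueue(45) -> [29, 45]
dequeue()->29, [45]

Final queue: [45]


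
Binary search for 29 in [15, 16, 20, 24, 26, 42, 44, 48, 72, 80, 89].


Step 1: lo=0, hi=10, mid=5, val=42
Step 2: lo=0, hi=4, mid=2, val=20
Step 3: lo=3, hi=4, mid=3, val=24
Step 4: lo=4, hi=4, mid=4, val=26

Not found


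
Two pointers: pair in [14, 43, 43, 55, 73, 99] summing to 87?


lo=0(14)+hi=5(99)=113
lo=0(14)+hi=4(73)=87

Yes: 14+73=87


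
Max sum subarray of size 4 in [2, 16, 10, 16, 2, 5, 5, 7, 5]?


[0:4]: 44
[1:5]: 44
[2:6]: 33
[3:7]: 28
[4:8]: 19
[5:9]: 22

Max: 44 at [0:4]


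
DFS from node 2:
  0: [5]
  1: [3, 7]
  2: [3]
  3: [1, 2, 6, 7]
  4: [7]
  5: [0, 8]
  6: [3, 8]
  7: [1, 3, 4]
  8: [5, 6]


Visit 2, push [3]
Visit 3, push [7, 6, 1]
Visit 1, push [7]
Visit 7, push [4]
Visit 4, push []
Visit 6, push [8]
Visit 8, push [5]
Visit 5, push [0]
Visit 0, push []

DFS order: [2, 3, 1, 7, 4, 6, 8, 5, 0]


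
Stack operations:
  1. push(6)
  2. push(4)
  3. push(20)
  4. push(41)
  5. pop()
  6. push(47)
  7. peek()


push(6) -> [6]
push(4) -> [6, 4]
push(20) -> [6, 4, 20]
push(41) -> [6, 4, 20, 41]
pop()->41, [6, 4, 20]
push(47) -> [6, 4, 20, 47]
peek()->47

Final stack: [6, 4, 20, 47]


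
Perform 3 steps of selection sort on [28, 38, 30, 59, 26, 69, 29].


Initial: [28, 38, 30, 59, 26, 69, 29]
Step 1: min=26 at 4
  Swap: [26, 38, 30, 59, 28, 69, 29]
Step 2: min=28 at 4
  Swap: [26, 28, 30, 59, 38, 69, 29]
Step 3: min=29 at 6
  Swap: [26, 28, 29, 59, 38, 69, 30]

After 3 steps: [26, 28, 29, 59, 38, 69, 30]


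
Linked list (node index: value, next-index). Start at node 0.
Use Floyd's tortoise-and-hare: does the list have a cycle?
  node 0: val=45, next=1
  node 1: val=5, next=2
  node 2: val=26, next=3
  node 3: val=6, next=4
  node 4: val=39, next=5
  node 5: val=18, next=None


Floyd's tortoise (slow, +1) and hare (fast, +2):
  init: slow=0, fast=0
  step 1: slow=1, fast=2
  step 2: slow=2, fast=4
  step 3: fast 4->5->None, no cycle

Cycle: no


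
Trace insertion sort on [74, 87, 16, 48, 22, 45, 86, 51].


Initial: [74, 87, 16, 48, 22, 45, 86, 51]
Insert 87: [74, 87, 16, 48, 22, 45, 86, 51]
Insert 16: [16, 74, 87, 48, 22, 45, 86, 51]
Insert 48: [16, 48, 74, 87, 22, 45, 86, 51]
Insert 22: [16, 22, 48, 74, 87, 45, 86, 51]
Insert 45: [16, 22, 45, 48, 74, 87, 86, 51]
Insert 86: [16, 22, 45, 48, 74, 86, 87, 51]
Insert 51: [16, 22, 45, 48, 51, 74, 86, 87]

Sorted: [16, 22, 45, 48, 51, 74, 86, 87]


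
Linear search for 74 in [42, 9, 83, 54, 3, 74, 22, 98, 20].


i=0: 42!=74
i=1: 9!=74
i=2: 83!=74
i=3: 54!=74
i=4: 3!=74
i=5: 74==74 found!

Found at 5, 6 comps


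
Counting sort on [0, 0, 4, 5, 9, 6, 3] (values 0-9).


Input: [0, 0, 4, 5, 9, 6, 3]
Counts: [2, 0, 0, 1, 1, 1, 1, 0, 0, 1]

Sorted: [0, 0, 3, 4, 5, 6, 9]


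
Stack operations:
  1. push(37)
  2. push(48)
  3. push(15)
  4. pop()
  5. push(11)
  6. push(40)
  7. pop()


push(37) -> [37]
push(48) -> [37, 48]
push(15) -> [37, 48, 15]
pop()->15, [37, 48]
push(11) -> [37, 48, 11]
push(40) -> [37, 48, 11, 40]
pop()->40, [37, 48, 11]

Final stack: [37, 48, 11]


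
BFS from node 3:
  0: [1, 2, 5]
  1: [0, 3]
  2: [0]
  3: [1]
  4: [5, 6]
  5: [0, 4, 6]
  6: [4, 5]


Visit 3, enqueue [1]
Visit 1, enqueue [0]
Visit 0, enqueue [2, 5]
Visit 2, enqueue []
Visit 5, enqueue [4, 6]
Visit 4, enqueue []
Visit 6, enqueue []

BFS order: [3, 1, 0, 2, 5, 4, 6]


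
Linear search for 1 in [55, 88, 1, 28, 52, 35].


i=0: 55!=1
i=1: 88!=1
i=2: 1==1 found!

Found at 2, 3 comps


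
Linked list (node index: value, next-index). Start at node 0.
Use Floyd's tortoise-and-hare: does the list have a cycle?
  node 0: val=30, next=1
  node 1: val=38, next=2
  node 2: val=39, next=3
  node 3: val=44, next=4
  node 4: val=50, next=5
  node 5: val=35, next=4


Floyd's tortoise (slow, +1) and hare (fast, +2):
  init: slow=0, fast=0
  step 1: slow=1, fast=2
  step 2: slow=2, fast=4
  step 3: slow=3, fast=4
  step 4: slow=4, fast=4
  slow == fast at node 4: cycle detected

Cycle: yes


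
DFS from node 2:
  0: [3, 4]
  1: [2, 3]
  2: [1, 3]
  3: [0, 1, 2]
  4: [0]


Visit 2, push [3, 1]
Visit 1, push [3]
Visit 3, push [0]
Visit 0, push [4]
Visit 4, push []

DFS order: [2, 1, 3, 0, 4]


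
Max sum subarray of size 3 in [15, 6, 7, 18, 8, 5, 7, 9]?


[0:3]: 28
[1:4]: 31
[2:5]: 33
[3:6]: 31
[4:7]: 20
[5:8]: 21

Max: 33 at [2:5]


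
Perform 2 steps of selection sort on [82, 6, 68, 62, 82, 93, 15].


Initial: [82, 6, 68, 62, 82, 93, 15]
Step 1: min=6 at 1
  Swap: [6, 82, 68, 62, 82, 93, 15]
Step 2: min=15 at 6
  Swap: [6, 15, 68, 62, 82, 93, 82]

After 2 steps: [6, 15, 68, 62, 82, 93, 82]


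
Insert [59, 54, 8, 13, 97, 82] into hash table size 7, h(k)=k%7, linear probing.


Insert 59: h=3 -> slot 3
Insert 54: h=5 -> slot 5
Insert 8: h=1 -> slot 1
Insert 13: h=6 -> slot 6
Insert 97: h=6, 1 probes -> slot 0
Insert 82: h=5, 4 probes -> slot 2

Table: [97, 8, 82, 59, None, 54, 13]


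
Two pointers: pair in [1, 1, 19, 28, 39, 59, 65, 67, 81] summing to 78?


lo=0(1)+hi=8(81)=82
lo=0(1)+hi=7(67)=68
lo=1(1)+hi=7(67)=68
lo=2(19)+hi=7(67)=86
lo=2(19)+hi=6(65)=84
lo=2(19)+hi=5(59)=78

Yes: 19+59=78


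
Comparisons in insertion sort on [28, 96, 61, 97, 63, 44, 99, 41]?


Algorithm: insertion sort
Input: [28, 96, 61, 97, 63, 44, 99, 41]
Sorted: [28, 41, 44, 61, 63, 96, 97, 99]

20


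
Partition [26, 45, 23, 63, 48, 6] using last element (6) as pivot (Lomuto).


Pivot: 6
Place pivot at 0: [6, 45, 23, 63, 48, 26]

Partitioned: [6, 45, 23, 63, 48, 26]


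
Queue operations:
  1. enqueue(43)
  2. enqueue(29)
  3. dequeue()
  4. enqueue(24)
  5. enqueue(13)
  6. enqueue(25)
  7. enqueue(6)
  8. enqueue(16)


enqueue(43) -> [43]
enqueue(29) -> [43, 29]
dequeue()->43, [29]
enqueue(24) -> [29, 24]
enqueue(13) -> [29, 24, 13]
enqueue(25) -> [29, 24, 13, 25]
enqueue(6) -> [29, 24, 13, 25, 6]
enqueue(16) -> [29, 24, 13, 25, 6, 16]

Final queue: [29, 24, 13, 25, 6, 16]


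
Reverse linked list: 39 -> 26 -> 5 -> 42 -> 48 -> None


Step 1: curr=39, set curr.next=prev(None) | reversed so far: 39
Step 2: curr=26, set curr.next=prev(39) | reversed so far: 26 -> 39
Step 3: curr=5, set curr.next=prev(26) | reversed so far: 5 -> 26 -> 39
Step 4: curr=42, set curr.next=prev(5) | reversed so far: 42 -> 5 -> 26 -> 39
Step 5: curr=48, set curr.next=prev(42) | reversed so far: 48 -> 42 -> 5 -> 26 -> 39

48 -> 42 -> 5 -> 26 -> 39 -> None


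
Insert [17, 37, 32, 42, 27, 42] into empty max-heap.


Insert 17: [17]
Insert 37: [37, 17]
Insert 32: [37, 17, 32]
Insert 42: [42, 37, 32, 17]
Insert 27: [42, 37, 32, 17, 27]
Insert 42: [42, 37, 42, 17, 27, 32]

Final heap: [42, 37, 42, 17, 27, 32]


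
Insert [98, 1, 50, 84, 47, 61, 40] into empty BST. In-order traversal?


Insert 98: root
Insert 1: L from 98
Insert 50: L from 98 -> R from 1
Insert 84: L from 98 -> R from 1 -> R from 50
Insert 47: L from 98 -> R from 1 -> L from 50
Insert 61: L from 98 -> R from 1 -> R from 50 -> L from 84
Insert 40: L from 98 -> R from 1 -> L from 50 -> L from 47

In-order: [1, 40, 47, 50, 61, 84, 98]


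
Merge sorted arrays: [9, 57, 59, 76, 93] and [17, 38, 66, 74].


Take 9 from A
Take 17 from B
Take 38 from B
Take 57 from A
Take 59 from A
Take 66 from B
Take 74 from B

Merged: [9, 17, 38, 57, 59, 66, 74, 76, 93]


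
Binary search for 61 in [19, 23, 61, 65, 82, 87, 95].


Step 1: lo=0, hi=6, mid=3, val=65
Step 2: lo=0, hi=2, mid=1, val=23
Step 3: lo=2, hi=2, mid=2, val=61

Found at index 2


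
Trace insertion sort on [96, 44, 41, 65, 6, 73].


Initial: [96, 44, 41, 65, 6, 73]
Insert 44: [44, 96, 41, 65, 6, 73]
Insert 41: [41, 44, 96, 65, 6, 73]
Insert 65: [41, 44, 65, 96, 6, 73]
Insert 6: [6, 41, 44, 65, 96, 73]
Insert 73: [6, 41, 44, 65, 73, 96]

Sorted: [6, 41, 44, 65, 73, 96]


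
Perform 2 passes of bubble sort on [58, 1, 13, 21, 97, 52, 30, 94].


Initial: [58, 1, 13, 21, 97, 52, 30, 94]
Pass 1: [1, 13, 21, 58, 52, 30, 94, 97] (6 swaps)
Pass 2: [1, 13, 21, 52, 30, 58, 94, 97] (2 swaps)

After 2 passes: [1, 13, 21, 52, 30, 58, 94, 97]


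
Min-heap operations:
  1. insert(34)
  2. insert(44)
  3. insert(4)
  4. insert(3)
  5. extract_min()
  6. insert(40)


insert(34) -> [34]
insert(44) -> [34, 44]
insert(4) -> [4, 44, 34]
insert(3) -> [3, 4, 34, 44]
extract_min()->3, [4, 44, 34]
insert(40) -> [4, 40, 34, 44]

Final heap: [4, 40, 34, 44]


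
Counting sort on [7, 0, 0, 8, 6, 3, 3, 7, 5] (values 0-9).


Input: [7, 0, 0, 8, 6, 3, 3, 7, 5]
Counts: [2, 0, 0, 2, 0, 1, 1, 2, 1, 0]

Sorted: [0, 0, 3, 3, 5, 6, 7, 7, 8]


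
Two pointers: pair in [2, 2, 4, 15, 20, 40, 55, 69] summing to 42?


lo=0(2)+hi=7(69)=71
lo=0(2)+hi=6(55)=57
lo=0(2)+hi=5(40)=42

Yes: 2+40=42
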